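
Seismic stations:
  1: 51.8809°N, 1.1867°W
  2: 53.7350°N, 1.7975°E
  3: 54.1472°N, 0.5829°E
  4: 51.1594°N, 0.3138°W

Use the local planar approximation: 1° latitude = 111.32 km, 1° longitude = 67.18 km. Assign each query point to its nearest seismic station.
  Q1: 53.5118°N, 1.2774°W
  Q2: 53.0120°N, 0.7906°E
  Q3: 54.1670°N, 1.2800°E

Q1→3; Q2→2; Q3→3

Q1 at 53.5118°N, 1.2774°W:
  1: 181.6540 km
  2: 208.0607 km
  3: 143.6031 km
  4: 269.7518 km
  → nearest: 3 (143.6031 km)
Q2 at 53.0120°N, 0.7906°E:
  1: 183.0287 km
  2: 105.1351 km
  3: 127.1385 km
  4: 219.1714 km
  → nearest: 2 (105.1351 km)
Q3 at 54.1670°N, 1.2800°E:
  1: 303.6861 km
  2: 59.3407 km
  3: 46.8830 km
  4: 351.5101 km
  → nearest: 3 (46.8830 km)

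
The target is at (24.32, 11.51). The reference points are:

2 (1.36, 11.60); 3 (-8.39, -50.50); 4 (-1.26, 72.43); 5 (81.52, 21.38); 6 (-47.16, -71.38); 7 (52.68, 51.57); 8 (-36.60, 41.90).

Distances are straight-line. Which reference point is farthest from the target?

6

Distances from (24.32, 11.51):
2: √((-22.96)² + (0.09)²) = √(527.1616 + 0.0081) = 22.96
3: √((-32.71)² + (-62.01)²) = √(1069.9441 + 3845.2401) = 70.11
4: √((-25.58)² + (60.92)²) = √(654.3364 + 3711.2464) = 66.07
5: √((57.20)² + (9.87)²) = √(3271.8400 + 97.4169) = 58.05
6: √((-71.48)² + (-82.89)²) = √(5109.3904 + 6870.7521) = 109.45
7: √((28.36)² + (40.06)²) = √(804.2896 + 1604.8036) = 49.08
8: √((-60.92)² + (30.39)²) = √(3711.2464 + 923.5521) = 68.08
Maximum: 6 at 109.45.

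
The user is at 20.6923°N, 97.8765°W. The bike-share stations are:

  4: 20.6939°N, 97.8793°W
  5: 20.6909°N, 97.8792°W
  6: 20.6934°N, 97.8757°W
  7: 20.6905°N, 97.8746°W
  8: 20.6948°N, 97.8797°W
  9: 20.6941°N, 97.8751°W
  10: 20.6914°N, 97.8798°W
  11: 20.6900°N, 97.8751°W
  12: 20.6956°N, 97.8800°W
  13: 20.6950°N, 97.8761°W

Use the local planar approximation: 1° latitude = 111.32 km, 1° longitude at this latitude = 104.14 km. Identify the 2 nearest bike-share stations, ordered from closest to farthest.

6, 9

Distances from 20.6923°N, 97.8765°W:
4: √((0.0016·111.32)² + (-0.0028·104.14)²) = √(0.031724 + 0.085026) = 0.3417 km
5: √((-0.0014·111.32)² + (-0.0027·104.14)²) = √(0.024289 + 0.079061) = 0.3215 km
6: √((0.0011·111.32)² + (0.0008·104.14)²) = √(0.014994 + 0.006941) = 0.1481 km
7: √((-0.0018·111.32)² + (0.0019·104.14)²) = √(0.040151 + 0.039151) = 0.2816 km
8: √((0.0025·111.32)² + (-0.0032·104.14)²) = √(0.077451 + 0.111054) = 0.4342 km
9: √((0.0018·111.32)² + (0.0014·104.14)²) = √(0.040151 + 0.021256) = 0.2478 km
10: √((-0.0009·111.32)² + (-0.0033·104.14)²) = √(0.010038 + 0.118104) = 0.3580 km
11: √((-0.0023·111.32)² + (0.0014·104.14)²) = √(0.065554 + 0.021256) = 0.2946 km
12: √((0.0033·111.32)² + (-0.0035·104.14)²) = √(0.134950 + 0.132853) = 0.5175 km
13: √((0.0027·111.32)² + (0.0004·104.14)²) = √(0.090339 + 0.001735) = 0.3034 km
Sorted: 6 (0.1481 km) < 9 (0.2478 km) < 7 (0.2816 km) < 11 (0.2946 km) < …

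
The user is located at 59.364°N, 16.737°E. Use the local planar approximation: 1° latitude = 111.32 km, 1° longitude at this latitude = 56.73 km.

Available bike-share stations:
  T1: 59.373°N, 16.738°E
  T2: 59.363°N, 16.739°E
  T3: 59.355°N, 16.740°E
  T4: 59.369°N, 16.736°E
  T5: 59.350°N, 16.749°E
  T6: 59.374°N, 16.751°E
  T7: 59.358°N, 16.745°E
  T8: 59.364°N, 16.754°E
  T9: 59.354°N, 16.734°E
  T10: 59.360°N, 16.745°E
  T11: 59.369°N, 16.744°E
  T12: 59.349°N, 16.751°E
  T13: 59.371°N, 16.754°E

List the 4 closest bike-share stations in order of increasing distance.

Distances from 59.364°N, 16.737°E:
T1: 1.003 km
T2: 0.159 km
T3: 1.016 km
T4: 0.559 km
T5: 1.701 km
T6: 1.367 km
T7: 0.808 km
T8: 0.964 km
T9: 1.126 km
T10: 0.636 km
T11: 0.684 km
T12: 1.849 km
T13: 1.240 km
Sorted: T2 (0.159 km) < T4 (0.559 km) < T10 (0.636 km) < T11 (0.684 km) < T7 (0.808 km) < T8 (0.964 km) < …

T2, T4, T10, T11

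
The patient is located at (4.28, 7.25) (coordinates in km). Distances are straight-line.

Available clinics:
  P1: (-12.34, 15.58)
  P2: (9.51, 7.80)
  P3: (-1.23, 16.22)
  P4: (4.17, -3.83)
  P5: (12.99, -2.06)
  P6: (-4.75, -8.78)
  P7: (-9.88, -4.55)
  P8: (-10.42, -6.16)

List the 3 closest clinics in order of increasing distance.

P2, P3, P4

Distances from (4.28, 7.25):
P1: 18.59 km
P2: 5.26 km
P3: 10.53 km
P4: 11.08 km
P5: 12.75 km
P6: 18.40 km
P7: 18.43 km
P8: 19.90 km
Sorted: P2 (5.26 km) < P3 (10.53 km) < P4 (11.08 km) < P5 (12.75 km) < P6 (18.40 km) < …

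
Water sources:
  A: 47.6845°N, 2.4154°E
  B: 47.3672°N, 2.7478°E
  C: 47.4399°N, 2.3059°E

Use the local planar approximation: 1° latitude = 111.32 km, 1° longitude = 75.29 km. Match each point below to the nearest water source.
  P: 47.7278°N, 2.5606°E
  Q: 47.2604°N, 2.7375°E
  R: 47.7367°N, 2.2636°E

P→A; Q→B; R→A

P at 47.7278°N, 2.5606°E:
  A: 11.9476 km
  B: 42.5444 km
  C: 37.3480 km
  → nearest: A (11.9476 km)
Q at 47.2604°N, 2.7375°E:
  A: 53.0751 km
  B: 11.9142 km
  C: 38.1473 km
  → nearest: B (11.9142 km)
R at 47.7367°N, 2.2636°E:
  A: 12.8214 km
  B: 54.9627 km
  C: 33.1929 km
  → nearest: A (12.8214 km)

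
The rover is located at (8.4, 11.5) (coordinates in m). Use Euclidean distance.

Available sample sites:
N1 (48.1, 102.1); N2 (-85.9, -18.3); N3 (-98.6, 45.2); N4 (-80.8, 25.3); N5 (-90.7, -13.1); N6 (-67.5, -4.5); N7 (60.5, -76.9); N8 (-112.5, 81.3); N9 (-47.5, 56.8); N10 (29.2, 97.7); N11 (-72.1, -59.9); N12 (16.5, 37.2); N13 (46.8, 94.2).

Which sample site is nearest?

Distances from (8.4, 11.5):
N1: √((39.7)² + (90.6)²) = √(1576.0900 + 8208.3600) = 98.92 m
N2: √((-94.3)² + (-29.8)²) = √(8892.4900 + 888.0400) = 98.90 m
N3: √((-107.0)² + (33.7)²) = √(11449.0000 + 1135.6900) = 112.18 m
N4: √((-89.2)² + (13.8)²) = √(7956.6400 + 190.4400) = 90.26 m
N5: √((-99.1)² + (-24.6)²) = √(9820.8100 + 605.1600) = 102.11 m
N6: √((-75.9)² + (-16.0)²) = √(5760.8100 + 256.0000) = 77.57 m
N7: √((52.1)² + (-88.4)²) = √(2714.4100 + 7814.5600) = 102.61 m
N8: √((-120.9)² + (69.8)²) = √(14616.8100 + 4872.0400) = 139.60 m
N9: √((-55.9)² + (45.3)²) = √(3124.8100 + 2052.0900) = 71.95 m
N10: √((20.8)² + (86.2)²) = √(432.6400 + 7430.4400) = 88.67 m
N11: √((-80.5)² + (-71.4)²) = √(6480.2500 + 5097.9600) = 107.60 m
N12: √((8.1)² + (25.7)²) = √(65.6100 + 660.4900) = 26.95 m
N13: √((38.4)² + (82.7)²) = √(1474.5600 + 6839.2900) = 91.18 m
Minimum: N12 at 26.95 m.

N12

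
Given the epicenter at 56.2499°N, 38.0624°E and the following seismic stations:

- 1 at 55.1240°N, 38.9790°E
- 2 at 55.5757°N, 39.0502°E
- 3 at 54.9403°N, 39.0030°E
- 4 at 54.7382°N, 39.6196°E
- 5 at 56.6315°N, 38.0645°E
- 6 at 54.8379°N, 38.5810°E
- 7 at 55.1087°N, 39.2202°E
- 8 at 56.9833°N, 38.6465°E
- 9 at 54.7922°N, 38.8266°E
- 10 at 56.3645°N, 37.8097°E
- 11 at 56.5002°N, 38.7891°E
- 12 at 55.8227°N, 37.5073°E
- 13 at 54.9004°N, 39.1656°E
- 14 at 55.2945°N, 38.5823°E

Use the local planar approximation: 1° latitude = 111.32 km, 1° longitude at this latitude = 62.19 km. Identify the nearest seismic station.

10

Distances from 56.2499°N, 38.0624°E:
1: 137.6891 km
2: 96.9876 km
3: 157.0826 km
4: 194.1582 km
5: 42.4799 km
6: 160.4585 km
7: 146.0249 km
8: 89.3585 km
9: 169.0876 km
10: 20.2416 km
11: 53.0925 km
12: 58.7649 km
13: 165.1515 km
14: 111.1612 km
Minimum: 10 at 20.2416 km.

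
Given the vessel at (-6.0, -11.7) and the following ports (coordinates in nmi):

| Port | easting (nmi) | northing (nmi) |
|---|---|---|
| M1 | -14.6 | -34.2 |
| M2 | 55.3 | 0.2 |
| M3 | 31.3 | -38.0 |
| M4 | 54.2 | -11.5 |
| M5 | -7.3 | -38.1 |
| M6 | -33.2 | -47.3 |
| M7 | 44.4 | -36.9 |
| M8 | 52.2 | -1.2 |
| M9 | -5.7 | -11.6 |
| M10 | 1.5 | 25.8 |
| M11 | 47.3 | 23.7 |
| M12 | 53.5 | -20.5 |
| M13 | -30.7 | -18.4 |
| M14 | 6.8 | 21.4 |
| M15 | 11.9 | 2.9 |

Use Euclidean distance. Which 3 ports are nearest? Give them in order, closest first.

Distances from (-6.0, -11.7):
M1: 24.1 nmi
M2: 62.4 nmi
M3: 45.6 nmi
M4: 60.2 nmi
M5: 26.4 nmi
M6: 44.8 nmi
M7: 56.3 nmi
M8: 59.1 nmi
M9: 0.3 nmi
M10: 38.2 nmi
M11: 64.0 nmi
M12: 60.1 nmi
M13: 25.6 nmi
M14: 35.5 nmi
M15: 23.1 nmi
Sorted: M9 (0.3 nmi) < M15 (23.1 nmi) < M1 (24.1 nmi) < M13 (25.6 nmi) < M5 (26.4 nmi) < …

M9, M15, M1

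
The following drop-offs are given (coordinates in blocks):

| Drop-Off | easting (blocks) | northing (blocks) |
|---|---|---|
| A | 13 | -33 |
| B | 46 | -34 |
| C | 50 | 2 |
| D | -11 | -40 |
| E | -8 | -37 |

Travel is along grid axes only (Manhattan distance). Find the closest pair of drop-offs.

D and E

Pairwise distances:
A–B: 34 blocks
A–C: 72 blocks
A–D: 31 blocks
A–E: 25 blocks
B–C: 40 blocks
B–D: 63 blocks
B–E: 57 blocks
C–D: 103 blocks
C–E: 97 blocks
D–E: 6 blocks
Closest pair: D–E at 6 blocks.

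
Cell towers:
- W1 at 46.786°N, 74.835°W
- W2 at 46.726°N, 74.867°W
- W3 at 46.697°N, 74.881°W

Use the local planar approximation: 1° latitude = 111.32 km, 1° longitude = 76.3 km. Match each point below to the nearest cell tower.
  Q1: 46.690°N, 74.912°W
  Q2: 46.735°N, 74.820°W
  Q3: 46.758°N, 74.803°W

Q1→W3; Q2→W2; Q3→W1

Q1 at 46.690°N, 74.912°W:
  W1: √((0.096·111.32)² + (0.077·76.3)²) = √(114.20598 + 34.51680) = 12.195 km
  W2: √((0.036·111.32)² + (0.045·76.3)²) = √(16.06022 + 11.78892) = 5.277 km
  W3: √((0.007·111.32)² + (0.031·76.3)²) = √(0.60721 + 5.59464) = 2.490 km
  → nearest: W3 (2.490 km)
Q2 at 46.735°N, 74.820°W:
  W1: √((0.051·111.32)² + (-0.015·76.3)²) = √(32.23196 + 1.30988) = 5.792 km
  W2: √((-0.009·111.32)² + (-0.047·76.3)²) = √(1.00376 + 12.86011) = 3.723 km
  W3: √((-0.038·111.32)² + (-0.061·76.3)²) = √(17.89425 + 21.66251) = 6.289 km
  → nearest: W2 (3.723 km)
Q3 at 46.758°N, 74.803°W:
  W1: √((0.028·111.32)² + (-0.032·76.3)²) = √(9.71544 + 5.96141) = 3.959 km
  W2: √((-0.032·111.32)² + (-0.064·76.3)²) = √(12.68955 + 23.84564) = 6.044 km
  W3: √((-0.061·111.32)² + (-0.078·76.3)²) = √(46.11116 + 35.41916) = 9.029 km
  → nearest: W1 (3.959 km)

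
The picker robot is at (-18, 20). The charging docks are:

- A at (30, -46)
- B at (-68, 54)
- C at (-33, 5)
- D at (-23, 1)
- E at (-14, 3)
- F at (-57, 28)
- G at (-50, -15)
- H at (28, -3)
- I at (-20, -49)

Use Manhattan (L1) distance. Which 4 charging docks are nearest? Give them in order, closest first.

Distances from (-18, 20):
A: |48| + |-66| = 48 + 66 = 114
B: |-50| + |34| = 50 + 34 = 84
C: |-15| + |-15| = 15 + 15 = 30
D: |-5| + |-19| = 5 + 19 = 24
E: |4| + |-17| = 4 + 17 = 21
F: |-39| + |8| = 39 + 8 = 47
G: |-32| + |-35| = 32 + 35 = 67
H: |46| + |-23| = 46 + 23 = 69
I: |-2| + |-69| = 2 + 69 = 71
Sorted: E (21) < D (24) < C (30) < F (47) < G (67) < H (69) < …

E, D, C, F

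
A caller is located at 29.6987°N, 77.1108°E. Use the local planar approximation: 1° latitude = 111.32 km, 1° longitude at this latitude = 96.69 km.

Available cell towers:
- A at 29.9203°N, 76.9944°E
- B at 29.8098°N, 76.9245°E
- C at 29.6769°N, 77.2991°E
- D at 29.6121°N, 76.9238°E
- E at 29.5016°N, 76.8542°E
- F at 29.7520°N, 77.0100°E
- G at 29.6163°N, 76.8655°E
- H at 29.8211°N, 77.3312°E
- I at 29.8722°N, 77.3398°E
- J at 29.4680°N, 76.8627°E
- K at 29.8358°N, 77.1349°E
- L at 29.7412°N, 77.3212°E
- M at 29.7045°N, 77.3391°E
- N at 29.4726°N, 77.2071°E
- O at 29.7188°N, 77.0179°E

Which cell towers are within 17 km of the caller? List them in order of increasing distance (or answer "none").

O, F, K

Distances from 29.6987°N, 77.1108°E:
A: 27.1146 km
B: 21.8504 km
C: 18.3677 km
D: 20.4905 km
E: 33.1207 km
F: 11.4104 km
G: 25.4300 km
H: 25.2941 km
I: 29.3820 km
J: 35.1426 km
K: 15.4388 km
L: 20.8865 km
M: 22.0838 km
N: 26.8366 km
O: 9.2570 km
Threshold 17 km: O (9.2570 km), F (11.4104 km), K (15.4388 km) are within range.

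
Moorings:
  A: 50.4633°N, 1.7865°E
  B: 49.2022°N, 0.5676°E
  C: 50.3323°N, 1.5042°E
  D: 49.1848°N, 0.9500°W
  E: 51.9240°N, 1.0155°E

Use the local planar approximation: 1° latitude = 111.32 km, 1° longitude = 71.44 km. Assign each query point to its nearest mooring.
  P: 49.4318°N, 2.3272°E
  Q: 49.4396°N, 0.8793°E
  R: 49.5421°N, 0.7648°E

P→C; Q→B; R→B

P at 49.4318°N, 2.3272°E:
  A: √((1.0315·111.32)² + (-0.5407·71.44)²) = √(13185.143474 + 1492.092100) = 121.1496 km
  B: √((-0.2296·111.32)² + (-1.7596·71.44)²) = √(653.266162 + 15801.954188) = 128.2779 km
  C: √((0.9005·111.32)² + (-0.8230·71.44)²) = √(10048.791370 + 3456.866136) = 116.2138 km
  D: √((-0.2470·111.32)² + (-3.2772·71.44)²) = √(756.032216 + 54813.657794) = 235.7322 km
  E: √((2.4922·111.32)² + (-1.3117·71.44)²) = √(76968.350384 + 8781.160777) = 292.8302 km
  → nearest: C (116.2138 km)
Q at 49.4396°N, 0.8793°E:
  A: √((1.0237·111.32)² + (0.9072·71.44)²) = √(12986.490492 + 4200.383800) = 131.0987 km
  B: √((-0.2374·111.32)² + (-0.3117·71.44)²) = √(698.405779 + 495.857055) = 34.5581 km
  C: √((0.8927·111.32)² + (0.6249·71.44)²) = √(9875.462970 + 1992.984592) = 108.9424 km
  D: √((-0.2548·111.32)² + (-1.8293·71.44)²) = √(804.535557 + 17078.619408) = 133.7279 km
  E: √((2.4844·111.32)² + (0.1362·71.44)²) = √(76487.318645 + 94.675391) = 276.7345 km
  → nearest: B (34.5581 km)
R at 49.5421°N, 0.7648°E:
  A: √((0.9212·111.32)² + (1.0217·71.44)²) = √(10516.089022 + 5327.576303) = 125.8716 km
  B: √((-0.3399·111.32)² + (-0.1972·71.44)²) = √(1431.689120 + 198.470842) = 40.3752 km
  C: √((0.7902·111.32)² + (0.7394·71.44)²) = √(7737.852485 + 2790.241439) = 102.6065 km
  D: √((-0.3573·111.32)² + (-1.7148·71.44)²) = √(1582.021669 + 15007.551468) = 128.8005 km
  E: √((2.3819·111.32)² + (0.2507·71.44)²) = √(70306.170682 + 320.768387) = 265.7573 km
  → nearest: B (40.3752 km)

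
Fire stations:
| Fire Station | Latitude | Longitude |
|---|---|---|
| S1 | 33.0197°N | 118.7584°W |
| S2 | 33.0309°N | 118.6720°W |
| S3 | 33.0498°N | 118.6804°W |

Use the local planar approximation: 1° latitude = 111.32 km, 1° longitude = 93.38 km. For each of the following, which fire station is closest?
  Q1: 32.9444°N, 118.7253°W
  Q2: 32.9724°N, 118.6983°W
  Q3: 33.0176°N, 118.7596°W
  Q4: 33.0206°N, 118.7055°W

Q1 at 32.9444°N, 118.7253°W:
  S1: √((0.0753·111.32)² + (-0.0331·93.38)²) = √(70.264563 + 9.553527) = 8.9341 km
  S2: √((0.0865·111.32)² + (0.0533·93.38)²) = √(92.721107 + 24.772062) = 10.8394 km
  S3: √((0.1054·111.32)² + (0.0449·93.38)²) = √(137.666293 + 17.579253) = 12.4598 km
  → nearest: S1 (8.9341 km)
Q2 at 32.9724°N, 118.6983°W:
  S1: √((0.0473·111.32)² + (-0.0601·93.38)²) = √(27.724816 + 31.496093) = 7.6955 km
  S2: √((0.0585·111.32)² + (0.0263·93.38)²) = √(42.409009 + 6.031415) = 6.9599 km
  S3: √((0.0774·111.32)² + (0.0179·93.38)²) = √(74.238351 + 2.793919) = 8.7768 km
  → nearest: S2 (6.9599 km)
Q3 at 33.0176°N, 118.7596°W:
  S1: √((0.0021·111.32)² + (0.0012·93.38)²) = √(0.054649 + 0.012557) = 0.2592 km
  S2: √((0.0133·111.32)² + (0.0876·93.38)²) = √(2.192046 + 66.913840) = 8.3130 km
  S3: √((0.0322·111.32)² + (0.0792·93.38)²) = √(12.848669 + 54.696319) = 8.2186 km
  → nearest: S1 (0.2592 km)
Q4 at 33.0206°N, 118.7055°W:
  S1: √((-0.0009·111.32)² + (-0.0529·93.38)²) = √(0.010038 + 24.401644) = 4.9408 km
  S2: √((0.0103·111.32)² + (0.0335·93.38)²) = √(1.314682 + 9.785823) = 3.3317 km
  S3: √((0.0292·111.32)² + (0.0251·93.38)²) = √(10.566036 + 5.493577) = 4.0074 km
  → nearest: S2 (3.3317 km)

Q1→S1; Q2→S2; Q3→S1; Q4→S2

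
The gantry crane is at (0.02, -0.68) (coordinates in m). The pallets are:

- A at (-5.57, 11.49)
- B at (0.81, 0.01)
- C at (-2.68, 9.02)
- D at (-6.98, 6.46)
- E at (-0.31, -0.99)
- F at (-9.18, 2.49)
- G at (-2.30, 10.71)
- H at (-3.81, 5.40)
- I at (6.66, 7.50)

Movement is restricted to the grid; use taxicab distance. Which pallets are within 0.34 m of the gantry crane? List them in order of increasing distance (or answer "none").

none

Distances from (0.02, -0.68):
A: 17.76 m
B: 1.48 m
C: 12.40 m
D: 14.14 m
E: 0.64 m
F: 12.37 m
G: 13.71 m
H: 9.91 m
I: 14.82 m
Threshold 0.34 m: none within range.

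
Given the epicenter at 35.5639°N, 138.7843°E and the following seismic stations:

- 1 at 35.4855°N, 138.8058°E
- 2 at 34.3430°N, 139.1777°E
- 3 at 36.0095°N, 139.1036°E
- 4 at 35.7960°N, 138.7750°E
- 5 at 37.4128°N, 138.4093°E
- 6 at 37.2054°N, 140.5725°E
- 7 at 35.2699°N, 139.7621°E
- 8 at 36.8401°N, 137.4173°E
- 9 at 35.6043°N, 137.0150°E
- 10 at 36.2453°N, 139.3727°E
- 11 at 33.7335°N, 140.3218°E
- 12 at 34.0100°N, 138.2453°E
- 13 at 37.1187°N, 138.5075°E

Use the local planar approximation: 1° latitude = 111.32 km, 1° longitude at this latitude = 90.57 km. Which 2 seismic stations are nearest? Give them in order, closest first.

Distances from 35.5639°N, 138.7843°E:
1: √((-0.0784·111.32)² + (0.0215·90.57)²) = √(76.169047 + 3.791802) = 8.9421 km
2: √((-1.2209·111.32)² + (0.3934·90.57)²) = √(18471.687931 + 1269.513860) = 140.5034 km
3: √((0.4456·111.32)² + (0.3193·90.57)²) = √(2460.575864 + 836.308619) = 57.4185 km
4: √((0.2321·111.32)² + (-0.0093·90.57)²) = √(667.569792 + 0.709471) = 25.8511 km
5: √((1.8489·111.32)² + (-0.3750·90.57)²) = √(42361.686339 + 1153.536314) = 208.6030 km
6: √((1.6415·111.32)² + (1.7882·90.57)²) = √(33390.903422 + 26230.158602) = 244.1742 km
7: √((-0.2940·111.32)² + (0.9778·90.57)²) = √(1071.127220 + 7842.757764) = 94.4134 km
8: √((1.2762·111.32)² + (-1.3670·90.57)²) = √(20182.914289 + 15328.715528) = 188.4453 km
9: √((0.0404·111.32)² + (-1.7693·90.57)²) = √(20.225959 + 25678.620591) = 160.3086 km
10: √((0.6814·111.32)² + (0.5884·90.57)²) = √(5753.745573 + 2839.972035) = 92.7023 km
11: √((-1.8304·111.32)² + (1.5375·90.57)²) = √(41518.189763 + 19390.945439) = 246.7978 km
12: √((-1.5539·111.32)² + (-0.5390·90.57)²) = √(29922.131602 + 2383.121945) = 179.7366 km
13: √((1.5548·111.32)² + (-0.2768·90.57)²) = √(29956.802710 + 628.493669) = 174.8865 km
Sorted: 1 (8.9421 km) < 4 (25.8511 km) < 3 (57.4185 km) < 10 (92.7023 km) < …

1, 4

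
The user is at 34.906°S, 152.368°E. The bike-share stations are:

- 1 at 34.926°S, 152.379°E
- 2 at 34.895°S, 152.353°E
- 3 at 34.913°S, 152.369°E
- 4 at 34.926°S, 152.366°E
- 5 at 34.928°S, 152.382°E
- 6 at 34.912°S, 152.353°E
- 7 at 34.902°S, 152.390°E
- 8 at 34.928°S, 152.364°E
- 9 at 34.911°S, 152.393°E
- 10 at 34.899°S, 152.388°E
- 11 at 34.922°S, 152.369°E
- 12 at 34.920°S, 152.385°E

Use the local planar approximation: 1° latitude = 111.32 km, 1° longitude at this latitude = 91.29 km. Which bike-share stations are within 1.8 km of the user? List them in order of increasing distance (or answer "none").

3, 6, 11

Distances from 34.906°S, 152.368°E:
1: √((-0.020·111.32)² + (0.011·91.29)²) = √(4.95686 + 1.00840) = 2.442 km
2: √((0.011·111.32)² + (-0.015·91.29)²) = √(1.49945 + 1.87512) = 1.837 km
3: √((-0.007·111.32)² + (0.001·91.29)²) = √(0.60721 + 0.00833) = 0.785 km
4: √((-0.020·111.32)² + (-0.002·91.29)²) = √(4.95686 + 0.03334) = 2.234 km
5: √((-0.022·111.32)² + (0.014·91.29)²) = √(5.99780 + 1.63344) = 2.762 km
6: √((-0.006·111.32)² + (-0.015·91.29)²) = √(0.44612 + 1.87512) = 1.524 km
7: √((0.004·111.32)² + (0.022·91.29)²) = √(0.19827 + 4.03359) = 2.057 km
8: √((-0.022·111.32)² + (-0.004·91.29)²) = √(5.99780 + 0.13334) = 2.476 km
9: √((-0.005·111.32)² + (0.025·91.29)²) = √(0.30980 + 5.20867) = 2.349 km
10: √((0.007·111.32)² + (0.020·91.29)²) = √(0.60721 + 3.33355) = 1.985 km
11: √((-0.016·111.32)² + (0.001·91.29)²) = √(3.17239 + 0.00833) = 1.783 km
12: √((-0.014·111.32)² + (0.017·91.29)²) = √(2.42886 + 2.40849) = 2.199 km
Threshold 1.8 km: 3 (0.785 km), 6 (1.524 km), 11 (1.783 km) are within range.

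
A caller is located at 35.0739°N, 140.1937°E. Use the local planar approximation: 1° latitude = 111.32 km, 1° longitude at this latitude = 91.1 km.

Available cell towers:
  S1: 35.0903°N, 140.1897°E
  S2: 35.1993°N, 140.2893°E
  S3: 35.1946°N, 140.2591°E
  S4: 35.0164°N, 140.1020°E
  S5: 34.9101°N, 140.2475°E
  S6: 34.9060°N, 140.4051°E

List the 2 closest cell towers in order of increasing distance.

S1, S4

Distances from 35.0739°N, 140.1937°E:
S1: √((0.0164·111.32)² + (-0.0040·91.1)²) = √(3.332991 + 0.132787) = 1.8617 km
S2: √((0.1254·111.32)² + (0.0956·91.1)²) = √(194.868422 + 75.849468) = 16.4535 km
S3: √((0.1207·111.32)² + (0.0654·91.1)²) = √(180.534803 + 35.497049) = 14.6980 km
S4: √((-0.0575·111.32)² + (-0.0917·91.1)²) = √(40.971521 + 69.787144) = 10.5242 km
S5: √((-0.1638·111.32)² + (0.0538·91.1)²) = √(332.486633 + 24.021565) = 18.8814 km
S6: √((-0.1679·111.32)² + (0.2114·91.1)²) = √(349.339575 + 370.891363) = 26.8371 km
Sorted: S1 (1.8617 km) < S4 (10.5242 km) < S3 (14.6980 km) < S2 (16.4535 km) < …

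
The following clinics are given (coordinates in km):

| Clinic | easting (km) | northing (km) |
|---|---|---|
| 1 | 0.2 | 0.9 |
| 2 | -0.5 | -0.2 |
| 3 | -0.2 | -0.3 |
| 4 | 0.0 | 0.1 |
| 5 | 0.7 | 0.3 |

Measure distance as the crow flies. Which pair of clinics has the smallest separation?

2 and 3

Pairwise distances:
1–2: 1.304 km
1–3: 1.265 km
1–4: 0.825 km
1–5: 0.781 km
2–3: 0.316 km
2–4: 0.583 km
2–5: 1.300 km
3–4: 0.447 km
3–5: 1.082 km
4–5: 0.728 km
Closest pair: 2–3 at 0.316 km.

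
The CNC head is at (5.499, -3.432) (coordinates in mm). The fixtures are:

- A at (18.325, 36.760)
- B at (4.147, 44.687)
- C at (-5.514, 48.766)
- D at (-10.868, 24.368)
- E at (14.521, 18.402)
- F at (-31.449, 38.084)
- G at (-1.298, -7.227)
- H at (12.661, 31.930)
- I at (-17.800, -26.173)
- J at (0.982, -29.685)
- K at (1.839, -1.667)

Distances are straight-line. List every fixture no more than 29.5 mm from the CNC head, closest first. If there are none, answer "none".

Distances from (5.499, -3.432):
A: 42.189 mm
B: 48.138 mm
C: 53.347 mm
D: 32.260 mm
E: 23.625 mm
F: 55.576 mm
G: 7.785 mm
H: 36.080 mm
I: 32.558 mm
J: 26.639 mm
K: 4.063 mm
Threshold 29.5 mm: K (4.063 mm), G (7.785 mm), E (23.625 mm), J (26.639 mm) are within range.

K, G, E, J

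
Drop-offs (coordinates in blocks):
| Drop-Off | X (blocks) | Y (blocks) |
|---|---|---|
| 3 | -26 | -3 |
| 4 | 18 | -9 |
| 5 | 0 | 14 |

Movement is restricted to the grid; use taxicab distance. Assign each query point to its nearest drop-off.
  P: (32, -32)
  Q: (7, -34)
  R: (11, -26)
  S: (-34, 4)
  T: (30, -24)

P→4; Q→4; R→4; S→3; T→4

P at (32, -32):
  3: 87 blocks
  4: 37 blocks
  5: 78 blocks
  → nearest: 4 (37 blocks)
Q at (7, -34):
  3: 64 blocks
  4: 36 blocks
  5: 55 blocks
  → nearest: 4 (36 blocks)
R at (11, -26):
  3: 60 blocks
  4: 24 blocks
  5: 51 blocks
  → nearest: 4 (24 blocks)
S at (-34, 4):
  3: 15 blocks
  4: 65 blocks
  5: 44 blocks
  → nearest: 3 (15 blocks)
T at (30, -24):
  3: 77 blocks
  4: 27 blocks
  5: 68 blocks
  → nearest: 4 (27 blocks)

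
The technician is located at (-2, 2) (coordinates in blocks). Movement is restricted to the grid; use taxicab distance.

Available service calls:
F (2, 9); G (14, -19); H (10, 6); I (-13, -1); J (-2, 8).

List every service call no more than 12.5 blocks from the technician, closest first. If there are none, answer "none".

Distances from (-2, 2):
F: |4| + |7| = 4 + 7 = 11 blocks
G: |16| + |-21| = 16 + 21 = 37 blocks
H: |12| + |4| = 12 + 4 = 16 blocks
I: |-11| + |-3| = 11 + 3 = 14 blocks
J: |0| + |6| = 0 + 6 = 6 blocks
Threshold 12.5 blocks: J (6 blocks), F (11 blocks) are within range.

J, F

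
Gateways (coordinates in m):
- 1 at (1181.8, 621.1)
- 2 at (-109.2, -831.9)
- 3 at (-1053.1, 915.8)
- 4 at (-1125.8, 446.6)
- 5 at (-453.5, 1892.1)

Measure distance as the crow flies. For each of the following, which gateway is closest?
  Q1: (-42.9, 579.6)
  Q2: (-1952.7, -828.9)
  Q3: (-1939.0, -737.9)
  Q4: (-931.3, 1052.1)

Q1 at (-42.9, 579.6):
  1: 1225.4 m
  2: 1413.1 m
  3: 1064.7 m
  4: 1091.0 m
  5: 1375.2 m
  → nearest: 3 (1064.7 m)
Q2 at (-1952.7, -828.9):
  1: 3453.6 m
  2: 1843.5 m
  3: 1963.0 m
  4: 1520.1 m
  5: 3106.7 m
  → nearest: 4 (1520.1 m)
Q3 at (-1939.0, -737.9):
  1: 3403.9 m
  2: 1832.2 m
  3: 1876.0 m
  4: 1436.8 m
  5: 3020.5 m
  → nearest: 4 (1436.8 m)
Q4 at (-931.3, 1052.1):
  1: 2156.6 m
  2: 2055.6 m
  3: 182.8 m
  4: 636.0 m
  5: 966.4 m
  → nearest: 3 (182.8 m)

Q1→3; Q2→4; Q3→4; Q4→3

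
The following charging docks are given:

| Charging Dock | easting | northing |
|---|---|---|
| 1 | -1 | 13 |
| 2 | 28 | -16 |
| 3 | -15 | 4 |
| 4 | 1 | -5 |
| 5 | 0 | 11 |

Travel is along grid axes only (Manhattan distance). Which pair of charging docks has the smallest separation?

1 and 5

Pairwise distances:
1–2: |29| + |-29| = 29 + 29 = 58
1–3: |-14| + |-9| = 14 + 9 = 23
1–4: |2| + |-18| = 2 + 18 = 20
1–5: |1| + |-2| = 1 + 2 = 3
2–3: |-43| + |20| = 43 + 20 = 63
2–4: |-27| + |11| = 27 + 11 = 38
2–5: |-28| + |27| = 28 + 27 = 55
3–4: |16| + |-9| = 16 + 9 = 25
3–5: |15| + |7| = 15 + 7 = 22
4–5: |-1| + |16| = 1 + 16 = 17
Closest pair: 1–5 at 3.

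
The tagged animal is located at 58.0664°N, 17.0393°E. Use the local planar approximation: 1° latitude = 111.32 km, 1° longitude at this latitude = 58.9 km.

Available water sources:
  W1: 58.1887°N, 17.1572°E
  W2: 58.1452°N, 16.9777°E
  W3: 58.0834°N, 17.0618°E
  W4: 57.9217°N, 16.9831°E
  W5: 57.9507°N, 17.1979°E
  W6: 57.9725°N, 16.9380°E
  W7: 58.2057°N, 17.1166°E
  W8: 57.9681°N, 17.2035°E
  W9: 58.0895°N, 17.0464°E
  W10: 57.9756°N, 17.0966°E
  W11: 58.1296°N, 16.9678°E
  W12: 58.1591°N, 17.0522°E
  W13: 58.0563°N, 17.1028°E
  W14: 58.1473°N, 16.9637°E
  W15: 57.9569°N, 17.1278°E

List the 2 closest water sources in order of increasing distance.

W3, W9

Distances from 58.0664°N, 17.0393°E:
W1: 15.2832 km
W2: 9.4928 km
W3: 2.3103 km
W4: 16.4446 km
W5: 15.9107 km
W6: 12.0359 km
W7: 16.1615 km
W8: 14.6041 km
W9: 2.6053 km
W10: 10.6564 km
W11: 8.1996 km
W12: 10.3473 km
W13: 3.9055 km
W14: 10.0465 km
W15: 13.2573 km
Sorted: W3 (2.3103 km) < W9 (2.6053 km) < W13 (3.9055 km) < W11 (8.1996 km) < …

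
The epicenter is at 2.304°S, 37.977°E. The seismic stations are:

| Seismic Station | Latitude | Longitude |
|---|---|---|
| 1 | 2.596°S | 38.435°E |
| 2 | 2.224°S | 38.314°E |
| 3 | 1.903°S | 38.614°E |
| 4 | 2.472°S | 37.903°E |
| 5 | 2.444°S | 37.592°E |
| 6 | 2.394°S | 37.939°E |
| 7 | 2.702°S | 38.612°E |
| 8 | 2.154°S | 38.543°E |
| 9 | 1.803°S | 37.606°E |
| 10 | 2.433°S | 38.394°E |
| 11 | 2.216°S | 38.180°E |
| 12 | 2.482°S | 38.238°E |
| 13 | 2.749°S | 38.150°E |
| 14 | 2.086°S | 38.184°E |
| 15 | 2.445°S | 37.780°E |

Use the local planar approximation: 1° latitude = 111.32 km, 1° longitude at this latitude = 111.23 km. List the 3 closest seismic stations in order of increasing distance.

Distances from 2.304°S, 37.977°E:
1: 60.430 km
2: 38.528 km
3: 83.743 km
4: 20.433 km
5: 45.571 km
6: 10.874 km
7: 83.377 km
8: 65.133 km
9: 69.378 km
10: 48.555 km
11: 24.613 km
12: 35.149 km
13: 53.144 km
14: 33.452 km
15: 26.954 km
Sorted: 6 (10.874 km) < 4 (20.433 km) < 11 (24.613 km) < 15 (26.954 km) < 14 (33.452 km) < …

6, 4, 11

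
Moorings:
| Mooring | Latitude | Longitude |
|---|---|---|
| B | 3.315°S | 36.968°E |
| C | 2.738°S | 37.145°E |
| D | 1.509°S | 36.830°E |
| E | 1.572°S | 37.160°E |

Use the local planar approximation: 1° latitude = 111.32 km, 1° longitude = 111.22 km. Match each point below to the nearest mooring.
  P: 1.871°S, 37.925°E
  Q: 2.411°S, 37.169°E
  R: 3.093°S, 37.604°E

P→E; Q→C; R→C

P at 1.871°S, 37.925°E:
  B: 192.791 km
  C: 129.772 km
  D: 128.280 km
  E: 91.362 km
  → nearest: E (91.362 km)
Q at 2.411°S, 37.169°E:
  B: 103.086 km
  C: 36.499 km
  D: 107.256 km
  E: 93.403 km
  → nearest: C (36.499 km)
R at 3.093°S, 37.604°E:
  B: 74.929 km
  C: 64.559 km
  D: 196.222 km
  E: 176.372 km
  → nearest: C (64.559 km)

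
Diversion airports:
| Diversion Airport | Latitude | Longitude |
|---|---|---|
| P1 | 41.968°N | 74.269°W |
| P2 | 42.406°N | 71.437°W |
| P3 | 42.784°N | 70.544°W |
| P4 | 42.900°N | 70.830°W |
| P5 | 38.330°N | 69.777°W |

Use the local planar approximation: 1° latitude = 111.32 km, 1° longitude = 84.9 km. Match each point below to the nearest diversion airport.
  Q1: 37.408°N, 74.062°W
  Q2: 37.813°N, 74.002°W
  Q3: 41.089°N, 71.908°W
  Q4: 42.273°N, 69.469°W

Q1 at 37.408°N, 74.062°W:
  P1: 507.923 km
  P2: 599.353 km
  P3: 668.849 km
  P4: 670.124 km
  P5: 377.998 km
  → nearest: P5 (377.998 km)
Q2 at 37.813°N, 74.002°W:
  P1: 463.090 km
  P2: 555.737 km
  P3: 626.428 km
  P4: 627.059 km
  P5: 363.290 km
  → nearest: P5 (363.290 km)
Q3 at 41.089°N, 71.908°W:
  P1: 223.057 km
  P2: 151.964 km
  P3: 221.390 km
  P4: 221.403 km
  P5: 356.459 km
  → nearest: P2 (151.964 km)
Q4 at 42.273°N, 69.469°W:
  P1: 408.932 km
  P2: 167.738 km
  P3: 107.544 km
  P4: 134.994 km
  P5: 439.713 km
  → nearest: P3 (107.544 km)

Q1→P5; Q2→P5; Q3→P2; Q4→P3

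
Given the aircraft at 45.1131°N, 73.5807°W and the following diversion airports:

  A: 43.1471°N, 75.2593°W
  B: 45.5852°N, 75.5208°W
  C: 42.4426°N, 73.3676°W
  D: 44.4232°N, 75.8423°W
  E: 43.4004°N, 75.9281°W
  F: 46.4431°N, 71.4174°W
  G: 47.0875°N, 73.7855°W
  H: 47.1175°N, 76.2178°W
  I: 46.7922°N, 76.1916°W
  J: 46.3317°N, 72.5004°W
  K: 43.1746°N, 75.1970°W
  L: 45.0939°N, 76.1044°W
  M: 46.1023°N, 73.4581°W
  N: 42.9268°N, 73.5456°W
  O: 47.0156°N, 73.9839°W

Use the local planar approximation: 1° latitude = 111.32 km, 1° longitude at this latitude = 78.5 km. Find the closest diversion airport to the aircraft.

Distances from 45.1131°N, 73.5807°W:
A: 255.4622 km
B: 161.1104 km
C: 297.7504 km
D: 193.4349 km
E: 265.1531 km
F: 225.2975 km
G: 220.3774 km
H: 304.3699 km
I: 277.3895 km
J: 159.9806 km
K: 250.3306 km
L: 198.1220 km
M: 110.5375 km
N: 243.3945 km
O: 214.1384 km
Minimum: M at 110.5375 km.

M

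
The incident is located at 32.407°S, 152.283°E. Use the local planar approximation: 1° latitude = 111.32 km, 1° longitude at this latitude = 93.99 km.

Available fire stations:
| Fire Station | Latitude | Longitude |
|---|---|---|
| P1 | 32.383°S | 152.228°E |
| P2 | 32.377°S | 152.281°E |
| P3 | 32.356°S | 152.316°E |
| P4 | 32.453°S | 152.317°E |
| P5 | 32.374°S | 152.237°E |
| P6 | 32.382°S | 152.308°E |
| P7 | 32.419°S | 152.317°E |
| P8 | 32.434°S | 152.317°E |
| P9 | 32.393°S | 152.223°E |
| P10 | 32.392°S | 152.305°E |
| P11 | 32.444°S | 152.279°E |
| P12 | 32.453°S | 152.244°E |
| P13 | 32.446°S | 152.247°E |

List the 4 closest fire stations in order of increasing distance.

Distances from 32.407°S, 152.283°E:
P1: √((0.024·111.32)² + (-0.055·93.99)²) = √(7.13787 + 26.72321) = 5.819 km
P2: √((0.030·111.32)² + (-0.002·93.99)²) = √(11.15293 + 0.03534) = 3.345 km
P3: √((0.051·111.32)² + (0.033·93.99)²) = √(32.23196 + 9.62036) = 6.469 km
P4: √((-0.046·111.32)² + (0.034·93.99)²) = √(26.22177 + 10.21224) = 6.036 km
P5: √((0.033·111.32)² + (-0.046·93.99)²) = √(13.49504 + 18.69300) = 5.673 km
P6: √((0.025·111.32)² + (0.025·93.99)²) = √(7.74509 + 5.52133) = 3.642 km
P7: √((-0.012·111.32)² + (0.034·93.99)²) = √(1.78447 + 10.21224) = 3.464 km
P8: √((-0.027·111.32)² + (0.034·93.99)²) = √(9.03387 + 10.21224) = 4.387 km
P9: √((0.014·111.32)² + (-0.060·93.99)²) = √(2.42886 + 31.80283) = 5.851 km
P10: √((0.015·111.32)² + (0.022·93.99)²) = √(2.78823 + 4.27571) = 2.658 km
P11: √((-0.037·111.32)² + (-0.004·93.99)²) = √(16.96484 + 0.14135) = 4.136 km
P12: √((-0.046·111.32)² + (-0.039·93.99)²) = √(26.22177 + 13.43670) = 6.297 km
P13: √((-0.039·111.32)² + (-0.036·93.99)²) = √(18.84845 + 11.44902) = 5.504 km
Sorted: P10 (2.658 km) < P2 (3.345 km) < P7 (3.464 km) < P6 (3.642 km) < P11 (4.136 km) < P8 (4.387 km) < …

P10, P2, P7, P6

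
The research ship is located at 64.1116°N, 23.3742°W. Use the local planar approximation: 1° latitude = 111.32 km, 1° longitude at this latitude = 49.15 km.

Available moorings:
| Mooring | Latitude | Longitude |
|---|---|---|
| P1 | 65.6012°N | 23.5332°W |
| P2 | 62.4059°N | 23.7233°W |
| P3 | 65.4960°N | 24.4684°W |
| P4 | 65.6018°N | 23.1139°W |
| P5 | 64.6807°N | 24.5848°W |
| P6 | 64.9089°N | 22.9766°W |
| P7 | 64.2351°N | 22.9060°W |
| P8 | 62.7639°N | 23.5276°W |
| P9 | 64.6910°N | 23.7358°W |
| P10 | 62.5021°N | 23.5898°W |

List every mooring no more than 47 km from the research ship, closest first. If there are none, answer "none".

P7

Distances from 64.1116°N, 23.3742°W:
P1: 166.0063 km
P2: 190.6522 km
P3: 163.2256 km
P4: 166.3817 km
P5: 86.9130 km
P6: 90.8813 km
P7: 26.8060 km
P8: 150.2153 km
P9: 66.9026 km
P10: 179.4826 km
Threshold 47 km: P7 (26.8060 km) is within range.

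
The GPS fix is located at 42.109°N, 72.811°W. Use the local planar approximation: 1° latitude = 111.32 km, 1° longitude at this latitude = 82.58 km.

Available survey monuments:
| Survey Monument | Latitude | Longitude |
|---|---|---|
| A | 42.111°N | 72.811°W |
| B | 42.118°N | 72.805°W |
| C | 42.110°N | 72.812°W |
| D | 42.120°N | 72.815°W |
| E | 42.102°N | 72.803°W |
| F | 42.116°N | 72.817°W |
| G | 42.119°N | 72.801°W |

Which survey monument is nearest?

Distances from 42.109°N, 72.811°W:
A: √((0.002·111.32)² + (0.000·82.58)²) = √(0.04957 + 0.00000) = 0.223 km
B: √((0.009·111.32)² + (0.006·82.58)²) = √(1.00376 + 0.24550) = 1.118 km
C: √((0.001·111.32)² + (-0.001·82.58)²) = √(0.01239 + 0.00682) = 0.139 km
D: √((0.011·111.32)² + (-0.004·82.58)²) = √(1.49945 + 0.10911) = 1.268 km
E: √((-0.007·111.32)² + (0.008·82.58)²) = √(0.60721 + 0.43645) = 1.022 km
F: √((0.007·111.32)² + (-0.006·82.58)²) = √(0.60721 + 0.24550) = 0.923 km
G: √((0.010·111.32)² + (0.010·82.58)²) = √(1.23921 + 0.68195) = 1.386 km
Minimum: C at 0.139 km.

C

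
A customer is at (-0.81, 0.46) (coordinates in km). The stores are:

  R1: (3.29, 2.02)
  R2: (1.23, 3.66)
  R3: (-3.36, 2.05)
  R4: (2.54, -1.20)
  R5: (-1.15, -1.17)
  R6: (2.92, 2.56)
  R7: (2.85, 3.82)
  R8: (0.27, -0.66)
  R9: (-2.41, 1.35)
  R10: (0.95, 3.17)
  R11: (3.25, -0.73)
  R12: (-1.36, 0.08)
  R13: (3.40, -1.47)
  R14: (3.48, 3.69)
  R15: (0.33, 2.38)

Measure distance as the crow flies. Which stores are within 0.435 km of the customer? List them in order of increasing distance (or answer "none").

none

Distances from (-0.81, 0.46):
R1: √((4.10)² + (1.56)²) = √(16.8100 + 2.4336) = 4.39 km
R2: √((2.04)² + (3.20)²) = √(4.1616 + 10.2400) = 3.79 km
R3: √((-2.55)² + (1.59)²) = √(6.5025 + 2.5281) = 3.01 km
R4: √((3.35)² + (-1.66)²) = √(11.2225 + 2.7556) = 3.74 km
R5: √((-0.34)² + (-1.63)²) = √(0.1156 + 2.6569) = 1.67 km
R6: √((3.73)² + (2.10)²) = √(13.9129 + 4.4100) = 4.28 km
R7: √((3.66)² + (3.36)²) = √(13.3956 + 11.2896) = 4.97 km
R8: √((1.08)² + (-1.12)²) = √(1.1664 + 1.2544) = 1.56 km
R9: √((-1.60)² + (0.89)²) = √(2.5600 + 0.7921) = 1.83 km
R10: √((1.76)² + (2.71)²) = √(3.0976 + 7.3441) = 3.23 km
R11: √((4.06)² + (-1.19)²) = √(16.4836 + 1.4161) = 4.23 km
R12: √((-0.55)² + (-0.38)²) = √(0.3025 + 0.1444) = 0.67 km
R13: √((4.21)² + (-1.93)²) = √(17.7241 + 3.7249) = 4.63 km
R14: √((4.29)² + (3.23)²) = √(18.4041 + 10.4329) = 5.37 km
R15: √((1.14)² + (1.92)²) = √(1.2996 + 3.6864) = 2.23 km
Threshold 0.435 km: none within range.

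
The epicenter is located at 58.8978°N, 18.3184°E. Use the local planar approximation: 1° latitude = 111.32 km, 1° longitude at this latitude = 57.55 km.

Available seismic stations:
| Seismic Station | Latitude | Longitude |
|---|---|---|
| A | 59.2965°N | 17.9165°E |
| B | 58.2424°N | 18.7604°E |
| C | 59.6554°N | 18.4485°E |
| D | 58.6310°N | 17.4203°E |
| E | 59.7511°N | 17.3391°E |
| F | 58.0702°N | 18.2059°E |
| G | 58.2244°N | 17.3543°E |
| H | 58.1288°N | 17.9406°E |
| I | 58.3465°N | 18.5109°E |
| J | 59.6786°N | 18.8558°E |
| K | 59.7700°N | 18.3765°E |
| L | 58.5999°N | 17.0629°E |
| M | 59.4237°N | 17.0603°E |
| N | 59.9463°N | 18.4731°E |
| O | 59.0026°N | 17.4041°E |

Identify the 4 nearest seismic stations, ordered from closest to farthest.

A, O, D, I

Distances from 58.8978°N, 18.3184°E:
A: 50.0484 km
B: 77.2663 km
C: 84.6677 km
D: 59.6113 km
E: 110.4504 km
F: 92.3556 km
G: 93.2626 km
H: 88.3231 km
I: 62.3626 km
J: 92.2570 km
K: 97.1509 km
L: 79.5008 km
M: 93.1107 km
N: 117.0581 km
O: 53.8958 km
Sorted: A (50.0484 km) < O (53.8958 km) < D (59.6113 km) < I (62.3626 km) < B (77.2663 km) < L (79.5008 km) < …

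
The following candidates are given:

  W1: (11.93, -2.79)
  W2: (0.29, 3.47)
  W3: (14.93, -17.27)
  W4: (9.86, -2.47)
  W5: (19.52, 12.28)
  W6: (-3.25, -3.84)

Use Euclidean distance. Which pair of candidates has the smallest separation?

Pairwise distances:
W1–W2: 13.22
W1–W3: 14.79
W1–W4: 2.09
W1–W5: 16.87
W1–W6: 15.22
W2–W3: 25.39
W2–W4: 11.26
W2–W5: 21.15
W2–W6: 8.12
W3–W4: 15.64
W3–W5: 29.90
W3–W6: 22.60
W4–W5: 17.63
W4–W6: 13.18
W5–W6: 27.90
Closest pair: W1–W4 at 2.09.

W1 and W4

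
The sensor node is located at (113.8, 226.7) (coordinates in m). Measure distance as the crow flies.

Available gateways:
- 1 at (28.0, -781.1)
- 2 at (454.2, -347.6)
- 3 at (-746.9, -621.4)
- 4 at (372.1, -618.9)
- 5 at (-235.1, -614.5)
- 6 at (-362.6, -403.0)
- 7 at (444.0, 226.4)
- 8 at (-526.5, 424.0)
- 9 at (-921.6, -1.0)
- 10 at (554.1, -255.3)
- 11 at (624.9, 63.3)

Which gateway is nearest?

Distances from (113.8, 226.7):
1: √((-85.8)² + (-1007.8)²) = √(7361.640 + 1015660.840) = 1011.4 m
2: √((340.4)² + (-574.3)²) = √(115872.160 + 329820.490) = 667.6 m
3: √((-860.7)² + (-848.1)²) = √(740804.490 + 719273.610) = 1208.3 m
4: √((258.3)² + (-845.6)²) = √(66718.890 + 715039.360) = 884.2 m
5: √((-348.9)² + (-841.2)²) = √(121731.210 + 707617.440) = 910.7 m
6: √((-476.4)² + (-629.7)²) = √(226956.960 + 396522.090) = 789.6 m
7: √((330.2)² + (-0.3)²) = √(109032.040 + 0.090) = 330.2 m
8: √((-640.3)² + (197.3)²) = √(409984.090 + 38927.290) = 670.0 m
9: √((-1035.4)² + (-227.7)²) = √(1072053.160 + 51847.290) = 1060.1 m
10: √((440.3)² + (-482.0)²) = √(193864.090 + 232324.000) = 652.8 m
11: √((511.1)² + (-163.4)²) = √(261223.210 + 26699.560) = 536.6 m
Minimum: 7 at 330.2 m.

7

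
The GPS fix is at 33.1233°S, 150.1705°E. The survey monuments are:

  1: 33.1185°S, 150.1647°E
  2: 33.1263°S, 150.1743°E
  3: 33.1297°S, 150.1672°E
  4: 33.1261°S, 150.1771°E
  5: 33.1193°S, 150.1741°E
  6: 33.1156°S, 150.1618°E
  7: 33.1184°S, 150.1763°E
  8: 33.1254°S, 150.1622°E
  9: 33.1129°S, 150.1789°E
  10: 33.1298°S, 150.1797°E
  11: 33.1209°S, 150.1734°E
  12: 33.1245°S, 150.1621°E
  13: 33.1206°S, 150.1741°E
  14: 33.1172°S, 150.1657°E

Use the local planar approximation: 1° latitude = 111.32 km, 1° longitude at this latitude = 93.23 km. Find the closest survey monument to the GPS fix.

11

Distances from 33.1233°S, 150.1705°E:
1: 0.7602 km
2: 0.4869 km
3: 0.7760 km
4: 0.6898 km
5: 0.5576 km
6: 1.1801 km
7: 0.7681 km
8: 0.8083 km
9: 1.3977 km
10: 1.1222 km
11: 0.3801 km
12: 0.7944 km
13: 0.4505 km
14: 0.8132 km
Minimum: 11 at 0.3801 km.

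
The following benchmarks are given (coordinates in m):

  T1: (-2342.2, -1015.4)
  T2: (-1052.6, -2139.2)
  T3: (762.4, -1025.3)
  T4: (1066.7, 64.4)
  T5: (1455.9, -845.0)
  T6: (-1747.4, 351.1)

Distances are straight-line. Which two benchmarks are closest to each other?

Pairwise distances:
T1–T2: 1710.6 m
T1–T3: 3104.6 m
T1–T4: 3575.8 m
T1–T5: 3801.9 m
T1–T6: 1490.3 m
T2–T3: 2129.6 m
T2–T4: 3057.3 m
T2–T5: 2822.7 m
T2–T6: 2585.4 m
T3–T4: 1131.4 m
T3–T5: 716.6 m
T3–T6: 2862.4 m
T4–T5: 989.2 m
T4–T6: 2828.7 m
T5–T6: 3419.3 m
Closest pair: T3–T5 at 716.6 m.

T3 and T5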